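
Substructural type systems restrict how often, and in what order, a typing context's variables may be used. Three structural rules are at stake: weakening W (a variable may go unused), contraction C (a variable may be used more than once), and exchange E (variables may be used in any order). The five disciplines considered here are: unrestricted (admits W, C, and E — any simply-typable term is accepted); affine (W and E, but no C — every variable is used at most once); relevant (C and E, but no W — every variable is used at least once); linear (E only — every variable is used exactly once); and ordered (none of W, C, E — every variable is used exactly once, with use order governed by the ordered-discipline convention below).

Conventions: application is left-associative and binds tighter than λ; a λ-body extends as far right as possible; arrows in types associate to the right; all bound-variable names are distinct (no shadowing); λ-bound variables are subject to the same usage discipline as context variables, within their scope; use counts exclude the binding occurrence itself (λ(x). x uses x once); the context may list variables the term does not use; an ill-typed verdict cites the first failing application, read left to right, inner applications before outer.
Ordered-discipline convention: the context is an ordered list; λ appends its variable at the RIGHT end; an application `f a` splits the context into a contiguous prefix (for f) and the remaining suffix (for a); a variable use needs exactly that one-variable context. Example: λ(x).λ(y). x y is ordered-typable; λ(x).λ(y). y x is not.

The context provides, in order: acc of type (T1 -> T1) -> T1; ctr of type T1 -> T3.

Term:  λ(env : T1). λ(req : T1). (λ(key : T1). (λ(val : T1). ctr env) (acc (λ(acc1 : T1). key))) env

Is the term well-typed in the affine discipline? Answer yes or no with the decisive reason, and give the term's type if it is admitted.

no — env ×2 used more than once (contraction)
usage: acc: 1; ctr: 1; env [bound]: 2; req [bound]: 0; key [bound]: 1; val [bound]: 0; acc1 [bound]: 0
order of uses: ctr, env, acc, key, env
typing: well-typed — term : T1 -> T1 -> T3
all disciplines: ordered ✗; linear ✗; affine ✗; relevant ✗; unrestricted ✓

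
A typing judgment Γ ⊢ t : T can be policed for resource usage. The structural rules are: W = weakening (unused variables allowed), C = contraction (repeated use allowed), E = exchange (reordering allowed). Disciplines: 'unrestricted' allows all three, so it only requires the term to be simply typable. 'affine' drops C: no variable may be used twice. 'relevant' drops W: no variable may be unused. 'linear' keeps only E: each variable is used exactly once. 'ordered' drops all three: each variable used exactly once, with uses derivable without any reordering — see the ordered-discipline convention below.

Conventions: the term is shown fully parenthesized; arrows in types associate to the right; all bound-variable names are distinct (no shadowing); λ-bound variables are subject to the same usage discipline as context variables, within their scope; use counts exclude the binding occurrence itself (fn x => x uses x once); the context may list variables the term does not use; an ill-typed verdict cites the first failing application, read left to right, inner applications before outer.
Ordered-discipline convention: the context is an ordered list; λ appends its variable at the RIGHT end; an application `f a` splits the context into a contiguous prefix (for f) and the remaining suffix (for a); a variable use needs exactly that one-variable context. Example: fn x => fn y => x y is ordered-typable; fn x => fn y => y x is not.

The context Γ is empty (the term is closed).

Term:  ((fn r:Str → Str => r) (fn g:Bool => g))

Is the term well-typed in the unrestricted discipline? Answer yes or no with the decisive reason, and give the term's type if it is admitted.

no — not simply typable
usage: r [bound]=1; g [bound]=1
left-to-right use order: r, g
typing: ill-typed: argument of type Bool → Bool where Str → Str is required
all disciplines: ordered ✗ | linear ✗ | affine ✗ | relevant ✗ | unrestricted ✗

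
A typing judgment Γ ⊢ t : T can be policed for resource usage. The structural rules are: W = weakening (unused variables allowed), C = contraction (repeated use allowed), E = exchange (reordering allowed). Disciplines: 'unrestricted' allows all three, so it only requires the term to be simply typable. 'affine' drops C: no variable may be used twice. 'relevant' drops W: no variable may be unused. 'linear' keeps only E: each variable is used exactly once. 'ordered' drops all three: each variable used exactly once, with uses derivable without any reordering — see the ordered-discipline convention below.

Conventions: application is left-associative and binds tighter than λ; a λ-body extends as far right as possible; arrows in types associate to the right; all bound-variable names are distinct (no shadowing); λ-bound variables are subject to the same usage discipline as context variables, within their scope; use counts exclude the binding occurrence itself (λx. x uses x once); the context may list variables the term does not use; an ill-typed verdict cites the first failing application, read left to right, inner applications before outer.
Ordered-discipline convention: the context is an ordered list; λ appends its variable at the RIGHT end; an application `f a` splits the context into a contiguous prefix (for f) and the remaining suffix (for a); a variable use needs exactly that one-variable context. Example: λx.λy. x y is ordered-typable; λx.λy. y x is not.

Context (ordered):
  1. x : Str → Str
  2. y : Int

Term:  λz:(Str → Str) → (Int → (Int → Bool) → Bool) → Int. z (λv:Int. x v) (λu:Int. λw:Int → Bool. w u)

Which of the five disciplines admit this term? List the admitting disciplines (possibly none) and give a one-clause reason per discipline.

admitted in: none
variable uses: x ×1, y ×0, z (bound) ×1, v (bound) ×1, u (bound) ×1, w (bound) ×1
order of uses: z, x, v, w, u
typing: ill-typed: a function awaiting Str gets Int
ordered: ✗ — fails simple typing
linear: ✗ — a type mismatch blocks all five
affine: ✗ — the type mismatch rejects it
relevant: ✗ — not simply typable
unrestricted: ✗ — fails simple typing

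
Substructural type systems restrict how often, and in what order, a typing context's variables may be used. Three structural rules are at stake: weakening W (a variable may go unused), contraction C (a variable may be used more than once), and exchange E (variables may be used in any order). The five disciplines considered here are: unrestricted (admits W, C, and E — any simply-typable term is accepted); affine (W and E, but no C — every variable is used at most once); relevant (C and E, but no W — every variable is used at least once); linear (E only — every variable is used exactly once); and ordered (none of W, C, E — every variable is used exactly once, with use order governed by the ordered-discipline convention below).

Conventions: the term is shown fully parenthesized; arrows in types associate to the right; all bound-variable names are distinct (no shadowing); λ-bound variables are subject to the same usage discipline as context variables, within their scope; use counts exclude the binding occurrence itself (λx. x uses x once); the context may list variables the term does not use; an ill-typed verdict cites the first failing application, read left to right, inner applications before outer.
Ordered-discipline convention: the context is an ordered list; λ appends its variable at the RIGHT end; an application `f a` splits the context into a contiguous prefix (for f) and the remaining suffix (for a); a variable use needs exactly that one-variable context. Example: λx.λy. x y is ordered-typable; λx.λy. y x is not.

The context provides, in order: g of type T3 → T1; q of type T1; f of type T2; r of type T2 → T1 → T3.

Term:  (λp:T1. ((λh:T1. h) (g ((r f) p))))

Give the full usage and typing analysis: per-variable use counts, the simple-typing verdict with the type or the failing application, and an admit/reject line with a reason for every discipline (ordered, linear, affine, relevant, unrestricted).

counts: g ×1, q ×0, f ×1, r ×1, p [bound] ×1, h [bound] ×1
use order (left to right): h, g, r, f, p
typing: the term checks, with type T1 → T1
ordered ✗ (unused: q — weakening required)
linear ✗ (unused: q — weakening required)
affine ✓ (g, q, f, r, p, h: no repeats, contraction unneeded)
relevant ✗ (unused: q — weakening required)
unrestricted ✓ (well-typed at T1 → T1; no restrictions here)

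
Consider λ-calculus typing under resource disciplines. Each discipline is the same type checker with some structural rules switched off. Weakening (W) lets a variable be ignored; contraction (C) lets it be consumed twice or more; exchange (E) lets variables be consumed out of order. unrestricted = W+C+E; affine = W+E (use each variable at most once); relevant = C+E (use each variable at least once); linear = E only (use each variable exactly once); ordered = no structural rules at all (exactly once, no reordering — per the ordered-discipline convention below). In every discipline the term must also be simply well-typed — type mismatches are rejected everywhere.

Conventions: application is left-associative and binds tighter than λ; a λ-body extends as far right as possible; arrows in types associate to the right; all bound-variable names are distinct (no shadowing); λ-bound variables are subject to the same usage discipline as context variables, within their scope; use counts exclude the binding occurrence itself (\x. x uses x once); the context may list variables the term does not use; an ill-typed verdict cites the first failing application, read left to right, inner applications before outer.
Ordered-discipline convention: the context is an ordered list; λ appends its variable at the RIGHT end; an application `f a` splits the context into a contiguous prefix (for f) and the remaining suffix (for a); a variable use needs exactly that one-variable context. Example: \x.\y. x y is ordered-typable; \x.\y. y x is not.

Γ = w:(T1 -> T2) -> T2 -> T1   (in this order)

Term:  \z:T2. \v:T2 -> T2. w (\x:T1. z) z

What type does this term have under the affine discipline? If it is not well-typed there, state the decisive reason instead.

not well-typed under affine — needs contraction — z ×2
usage: w: 1×; z (λ-bound): 2×; v (λ-bound): 0×; x (λ-bound): 0×
left-to-right use order: w, z, z
typing: well-typed at T2 -> (T2 -> T2) -> T1
per-discipline verdicts: ordered ✗, linear ✗, affine ✗, relevant ✗, unrestricted ✓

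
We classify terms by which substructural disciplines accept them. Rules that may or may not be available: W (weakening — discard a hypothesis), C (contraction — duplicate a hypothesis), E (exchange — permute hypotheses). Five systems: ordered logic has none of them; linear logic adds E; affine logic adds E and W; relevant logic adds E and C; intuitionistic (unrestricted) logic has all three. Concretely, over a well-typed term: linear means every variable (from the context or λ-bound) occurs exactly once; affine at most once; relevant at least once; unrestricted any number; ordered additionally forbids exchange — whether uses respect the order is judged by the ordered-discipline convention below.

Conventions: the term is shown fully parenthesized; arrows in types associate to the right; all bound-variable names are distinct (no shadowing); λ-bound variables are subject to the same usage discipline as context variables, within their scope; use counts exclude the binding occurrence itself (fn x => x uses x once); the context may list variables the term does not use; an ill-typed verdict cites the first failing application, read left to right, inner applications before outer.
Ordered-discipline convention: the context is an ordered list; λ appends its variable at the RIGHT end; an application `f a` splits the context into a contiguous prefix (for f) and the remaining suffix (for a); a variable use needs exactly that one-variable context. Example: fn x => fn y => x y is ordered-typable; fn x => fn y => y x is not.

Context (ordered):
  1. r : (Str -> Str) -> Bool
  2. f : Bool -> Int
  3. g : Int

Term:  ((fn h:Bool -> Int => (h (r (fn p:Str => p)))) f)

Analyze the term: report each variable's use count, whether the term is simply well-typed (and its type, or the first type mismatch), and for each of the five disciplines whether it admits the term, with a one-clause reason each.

use counts: r: 1×; f: 1×; g: 0×; h [bound]: 1×; p [bound]: 1×
order of uses: h, r, p, f
typing: the term checks, with type Int
ordered: ✗, needs weakening: g unused
linear: ✗, needs weakening: g unused
affine: ✓, r, f, g, h, p: no repeats, contraction unneeded
relevant: ✗, needs weakening: g unused
unrestricted: ✓, type-checks (Int) and nothing is barred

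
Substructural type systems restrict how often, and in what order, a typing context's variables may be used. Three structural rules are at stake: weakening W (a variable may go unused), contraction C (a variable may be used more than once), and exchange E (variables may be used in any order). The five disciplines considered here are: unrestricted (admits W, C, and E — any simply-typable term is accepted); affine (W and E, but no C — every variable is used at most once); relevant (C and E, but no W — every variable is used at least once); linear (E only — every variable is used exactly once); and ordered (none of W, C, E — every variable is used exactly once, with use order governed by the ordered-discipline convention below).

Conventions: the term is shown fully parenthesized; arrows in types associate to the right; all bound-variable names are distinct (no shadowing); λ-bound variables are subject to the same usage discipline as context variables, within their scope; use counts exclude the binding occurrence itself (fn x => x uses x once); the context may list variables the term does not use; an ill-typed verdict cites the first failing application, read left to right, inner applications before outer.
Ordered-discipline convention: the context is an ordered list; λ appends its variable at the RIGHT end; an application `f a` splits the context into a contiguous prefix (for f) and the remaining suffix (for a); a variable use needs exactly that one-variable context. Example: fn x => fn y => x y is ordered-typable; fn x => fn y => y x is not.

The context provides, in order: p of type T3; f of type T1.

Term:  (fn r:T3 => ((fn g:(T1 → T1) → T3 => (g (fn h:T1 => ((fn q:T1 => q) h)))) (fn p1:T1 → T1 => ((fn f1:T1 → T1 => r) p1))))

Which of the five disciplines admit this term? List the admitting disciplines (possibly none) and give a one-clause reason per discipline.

accepted by: affine, unrestricted
counts: p=0, f=0, r (λ-bound)=1, g (λ-bound)=1, h (λ-bound)=1, q (λ-bound)=1, p1 (λ-bound)=1, f1 (λ-bound)=0
left-to-right use order: g, q, h, r, p1
typing: the term checks, with type T3 → T3
ordered ✗ (p, f, f1 never used (weakening))
linear ✗ (p, f, f1 never used (weakening))
affine ✓ (at most one use each (p, f, r, g, h, q, p1, f1))
relevant ✗ (p, f, f1 never used (weakening))
unrestricted ✓ (typability at T3 → T3 is all that's needed)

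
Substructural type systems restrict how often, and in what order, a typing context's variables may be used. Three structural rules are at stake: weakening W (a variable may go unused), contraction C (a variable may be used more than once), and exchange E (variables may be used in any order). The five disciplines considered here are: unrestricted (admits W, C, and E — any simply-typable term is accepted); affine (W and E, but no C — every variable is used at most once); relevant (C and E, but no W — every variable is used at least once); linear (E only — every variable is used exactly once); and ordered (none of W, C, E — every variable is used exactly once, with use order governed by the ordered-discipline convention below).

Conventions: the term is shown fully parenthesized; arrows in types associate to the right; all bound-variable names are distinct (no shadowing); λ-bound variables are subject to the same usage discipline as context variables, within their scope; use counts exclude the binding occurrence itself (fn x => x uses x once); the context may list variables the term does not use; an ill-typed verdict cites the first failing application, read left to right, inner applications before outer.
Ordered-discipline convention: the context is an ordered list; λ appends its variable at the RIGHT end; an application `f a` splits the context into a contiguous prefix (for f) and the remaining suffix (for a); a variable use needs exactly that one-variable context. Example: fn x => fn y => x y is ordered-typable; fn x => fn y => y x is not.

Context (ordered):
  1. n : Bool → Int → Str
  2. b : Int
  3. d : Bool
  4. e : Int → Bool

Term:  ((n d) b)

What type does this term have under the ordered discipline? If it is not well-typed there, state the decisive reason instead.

not well-typed under ordered — e never used (weakening)
use counts: n: 1, b: 1, d: 1, e: 0
left-to-right use order: n, d, b
typing: the term checks, with type Str
summary: ordered ✗; linear ✗; affine ✓; relevant ✗; unrestricted ✓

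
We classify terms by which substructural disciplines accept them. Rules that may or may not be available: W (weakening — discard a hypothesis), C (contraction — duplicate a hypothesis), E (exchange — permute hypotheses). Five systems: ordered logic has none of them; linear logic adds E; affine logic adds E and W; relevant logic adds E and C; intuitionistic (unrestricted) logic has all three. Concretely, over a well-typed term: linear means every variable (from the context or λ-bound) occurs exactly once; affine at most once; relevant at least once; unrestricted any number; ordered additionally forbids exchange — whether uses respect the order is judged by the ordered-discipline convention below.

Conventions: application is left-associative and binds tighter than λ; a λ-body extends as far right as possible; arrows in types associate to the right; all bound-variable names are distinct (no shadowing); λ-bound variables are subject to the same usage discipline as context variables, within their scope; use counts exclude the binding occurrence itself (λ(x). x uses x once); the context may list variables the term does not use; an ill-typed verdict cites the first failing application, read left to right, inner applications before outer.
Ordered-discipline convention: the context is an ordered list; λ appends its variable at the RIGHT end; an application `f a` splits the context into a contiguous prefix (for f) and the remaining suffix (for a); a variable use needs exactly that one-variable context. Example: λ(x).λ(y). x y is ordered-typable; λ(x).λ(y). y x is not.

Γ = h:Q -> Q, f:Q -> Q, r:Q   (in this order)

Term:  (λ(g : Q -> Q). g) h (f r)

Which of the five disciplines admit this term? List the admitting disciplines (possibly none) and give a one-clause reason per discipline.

admitted by: ordered, linear, affine, relevant, unrestricted
variable uses: h: 1; f: 1; r: 1; g (λ-bound): 1
left-to-right use order: g, h, f, r
typing: ✓ — Q
ordered: ✓, single-use (h, f, r, g), ordered derivation ok
linear: ✓, each of h, f, r, g used exactly once
affine: ✓, h, f, r, g: no repeats, contraction unneeded
relevant: ✓, none of h, f, r, g goes unused
unrestricted: ✓, typability at Q is all that's needed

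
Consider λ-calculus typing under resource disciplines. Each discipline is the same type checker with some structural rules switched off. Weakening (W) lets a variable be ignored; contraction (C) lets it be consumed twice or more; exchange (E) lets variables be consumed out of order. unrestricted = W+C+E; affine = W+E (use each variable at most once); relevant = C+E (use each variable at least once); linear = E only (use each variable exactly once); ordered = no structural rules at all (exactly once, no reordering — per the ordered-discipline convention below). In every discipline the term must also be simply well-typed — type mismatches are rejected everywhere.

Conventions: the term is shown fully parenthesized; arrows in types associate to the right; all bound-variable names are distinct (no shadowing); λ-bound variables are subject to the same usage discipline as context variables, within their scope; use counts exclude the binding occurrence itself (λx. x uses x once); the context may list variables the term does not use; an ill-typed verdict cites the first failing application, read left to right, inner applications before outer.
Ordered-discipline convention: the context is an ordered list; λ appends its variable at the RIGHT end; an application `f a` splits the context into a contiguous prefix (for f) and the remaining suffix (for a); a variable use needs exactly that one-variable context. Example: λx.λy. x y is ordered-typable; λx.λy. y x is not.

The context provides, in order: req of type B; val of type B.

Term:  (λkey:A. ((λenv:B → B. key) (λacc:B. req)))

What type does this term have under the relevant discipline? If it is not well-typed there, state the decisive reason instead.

not well-typed under relevant — val, env, acc never used (weakening)
use counts: req ×1; val ×0; key [bound] ×1; env [bound] ×0; acc [bound] ×0
left-to-right use order: key, req
typing: the term checks, with type A → A
summary: ordered ✗; linear ✗; affine ✓; relevant ✗; unrestricted ✓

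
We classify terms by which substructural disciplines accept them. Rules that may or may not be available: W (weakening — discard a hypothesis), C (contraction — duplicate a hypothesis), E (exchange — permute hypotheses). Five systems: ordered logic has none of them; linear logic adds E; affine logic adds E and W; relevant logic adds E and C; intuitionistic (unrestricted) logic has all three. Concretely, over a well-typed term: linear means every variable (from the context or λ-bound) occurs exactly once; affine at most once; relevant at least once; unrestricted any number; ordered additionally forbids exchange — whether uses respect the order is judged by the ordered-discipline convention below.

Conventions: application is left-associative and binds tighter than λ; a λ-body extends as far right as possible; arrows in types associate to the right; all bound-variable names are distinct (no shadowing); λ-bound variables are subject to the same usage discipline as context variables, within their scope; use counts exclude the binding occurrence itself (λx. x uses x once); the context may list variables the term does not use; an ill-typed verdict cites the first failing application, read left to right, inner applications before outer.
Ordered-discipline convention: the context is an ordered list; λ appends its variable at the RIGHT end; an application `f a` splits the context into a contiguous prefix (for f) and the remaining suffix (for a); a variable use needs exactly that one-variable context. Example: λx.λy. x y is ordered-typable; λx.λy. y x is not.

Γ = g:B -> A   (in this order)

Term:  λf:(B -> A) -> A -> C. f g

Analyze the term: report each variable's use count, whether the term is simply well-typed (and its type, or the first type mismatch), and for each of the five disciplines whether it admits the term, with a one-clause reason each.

variable uses: g: 1×, f (λ-bound): 1×
use order (left to right): f, g
typing: well-typed at ((B -> A) -> A -> C) -> A -> C
ordered: ✗, use order f, g needs exchange
linear: ✓, exactly-once usage across g, f
affine: ✓, none of g, f used more than once
relevant: ✓, none of g, f goes unused
unrestricted: ✓, type-checks (((B -> A) -> A -> C) -> A -> C) and nothing is barred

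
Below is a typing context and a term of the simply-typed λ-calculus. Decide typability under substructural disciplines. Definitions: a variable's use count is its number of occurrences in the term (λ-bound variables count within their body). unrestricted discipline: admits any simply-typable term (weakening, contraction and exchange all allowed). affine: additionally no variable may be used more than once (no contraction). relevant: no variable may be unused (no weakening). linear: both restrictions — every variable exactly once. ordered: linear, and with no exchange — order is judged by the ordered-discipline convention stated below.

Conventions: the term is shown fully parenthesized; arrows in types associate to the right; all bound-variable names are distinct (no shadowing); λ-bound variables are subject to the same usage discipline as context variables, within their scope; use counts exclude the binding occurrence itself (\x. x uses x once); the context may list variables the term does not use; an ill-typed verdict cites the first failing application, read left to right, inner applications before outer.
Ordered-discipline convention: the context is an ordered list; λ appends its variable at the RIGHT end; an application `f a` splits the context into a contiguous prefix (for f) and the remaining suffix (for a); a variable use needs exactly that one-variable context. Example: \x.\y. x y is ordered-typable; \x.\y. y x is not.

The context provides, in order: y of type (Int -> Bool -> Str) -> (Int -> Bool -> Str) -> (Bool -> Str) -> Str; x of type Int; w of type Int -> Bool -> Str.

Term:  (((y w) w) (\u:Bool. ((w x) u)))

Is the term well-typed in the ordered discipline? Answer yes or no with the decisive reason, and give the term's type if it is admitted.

no — repeated use of w ×3
usage: y ×1, x ×1, w ×3, u (λ-bound) ×1
order of uses: y, w, w, w, x, u
typing: well-typed — term : Str
across the five disciplines: ordered ✗ · linear ✗ · affine ✗ · relevant ✓ · unrestricted ✓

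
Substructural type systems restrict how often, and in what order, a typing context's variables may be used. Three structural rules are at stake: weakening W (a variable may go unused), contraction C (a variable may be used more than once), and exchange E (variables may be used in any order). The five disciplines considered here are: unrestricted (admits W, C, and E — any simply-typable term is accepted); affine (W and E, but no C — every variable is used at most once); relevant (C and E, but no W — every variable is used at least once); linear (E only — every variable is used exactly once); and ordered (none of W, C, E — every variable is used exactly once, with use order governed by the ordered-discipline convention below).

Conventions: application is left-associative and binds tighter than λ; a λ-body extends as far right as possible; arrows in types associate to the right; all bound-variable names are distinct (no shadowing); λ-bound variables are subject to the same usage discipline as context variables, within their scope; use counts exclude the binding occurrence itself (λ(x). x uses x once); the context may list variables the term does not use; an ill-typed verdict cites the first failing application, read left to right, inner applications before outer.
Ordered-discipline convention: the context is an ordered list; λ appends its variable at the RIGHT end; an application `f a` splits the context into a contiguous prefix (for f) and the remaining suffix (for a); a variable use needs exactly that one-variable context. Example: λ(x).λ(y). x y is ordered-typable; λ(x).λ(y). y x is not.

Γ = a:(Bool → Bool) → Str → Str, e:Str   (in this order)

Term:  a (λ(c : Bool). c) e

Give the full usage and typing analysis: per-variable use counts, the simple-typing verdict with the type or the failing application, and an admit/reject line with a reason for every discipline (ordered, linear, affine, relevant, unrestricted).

counts: a: 1×, e: 1×, c [bound]: 1×
use order (left to right): a, c, e
typing: the term checks, with type Str
ordered: ✓ — one use each (a, e, c); ordered split holds
linear: ✓ — a, e, c: one use apiece
affine: ✓ — at most one use each (a, e, c)
relevant: ✓ — none of a, e, c goes unused
unrestricted: ✓ — well-typed at Str; no restrictions here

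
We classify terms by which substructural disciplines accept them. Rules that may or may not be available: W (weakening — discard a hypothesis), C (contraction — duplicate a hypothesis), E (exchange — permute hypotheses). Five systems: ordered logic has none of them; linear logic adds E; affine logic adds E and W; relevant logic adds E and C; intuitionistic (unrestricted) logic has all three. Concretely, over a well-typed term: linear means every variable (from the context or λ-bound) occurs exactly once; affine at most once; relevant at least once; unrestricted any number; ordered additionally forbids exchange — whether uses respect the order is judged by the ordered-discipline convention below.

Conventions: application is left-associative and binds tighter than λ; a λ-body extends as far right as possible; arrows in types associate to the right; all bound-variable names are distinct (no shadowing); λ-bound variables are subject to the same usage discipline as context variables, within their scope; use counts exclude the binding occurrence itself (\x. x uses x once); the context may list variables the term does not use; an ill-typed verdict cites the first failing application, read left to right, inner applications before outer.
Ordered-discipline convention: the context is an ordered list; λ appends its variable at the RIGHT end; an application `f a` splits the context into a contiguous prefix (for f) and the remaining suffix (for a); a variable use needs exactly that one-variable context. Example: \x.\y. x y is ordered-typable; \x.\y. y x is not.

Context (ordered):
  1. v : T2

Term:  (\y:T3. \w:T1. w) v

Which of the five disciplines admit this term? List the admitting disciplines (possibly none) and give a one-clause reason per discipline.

admitting disciplines: none
use counts: v=1; y (bound)=0; w (bound)=1
left-to-right use order: w, v
typing: ill-typed: a function awaiting T3 gets T2
ordered: ✗ — not simply typable
linear: ✗ — fails simple typing
affine: ✗ — a type mismatch blocks all five
relevant: ✗ — the type mismatch rejects it
unrestricted: ✗ — not simply typable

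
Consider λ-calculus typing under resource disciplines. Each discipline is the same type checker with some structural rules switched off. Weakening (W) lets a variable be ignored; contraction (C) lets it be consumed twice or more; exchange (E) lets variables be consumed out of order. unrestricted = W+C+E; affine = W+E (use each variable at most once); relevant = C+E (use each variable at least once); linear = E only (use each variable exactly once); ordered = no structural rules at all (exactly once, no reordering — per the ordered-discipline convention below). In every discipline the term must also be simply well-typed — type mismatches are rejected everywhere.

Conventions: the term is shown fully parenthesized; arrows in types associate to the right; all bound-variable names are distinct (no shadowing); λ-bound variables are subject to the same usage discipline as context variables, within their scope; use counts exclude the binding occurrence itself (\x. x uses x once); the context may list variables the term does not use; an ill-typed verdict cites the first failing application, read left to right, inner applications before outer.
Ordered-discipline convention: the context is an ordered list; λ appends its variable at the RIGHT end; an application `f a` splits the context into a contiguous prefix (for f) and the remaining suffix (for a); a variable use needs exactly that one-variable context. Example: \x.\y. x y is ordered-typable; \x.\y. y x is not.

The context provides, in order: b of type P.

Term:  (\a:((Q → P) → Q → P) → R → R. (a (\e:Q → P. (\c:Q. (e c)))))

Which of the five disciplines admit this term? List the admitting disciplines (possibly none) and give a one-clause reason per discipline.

admitted in: affine, unrestricted
use counts: b: 0×; a (λ-bound): 1×; e (λ-bound): 1×; c (λ-bound): 1×
uses in reading order: a, e, c
typing: well-typed at (((Q → P) → Q → P) → R → R) → R → R
ordered: ✗, needs weakening: b unused
linear: ✗, needs weakening: b unused
affine: ✓, at most one use each (b, a, e, c)
relevant: ✗, needs weakening: b unused
unrestricted: ✓, well-typed at (((Q → P) → Q → P) → R → R) → R → R; no restrictions here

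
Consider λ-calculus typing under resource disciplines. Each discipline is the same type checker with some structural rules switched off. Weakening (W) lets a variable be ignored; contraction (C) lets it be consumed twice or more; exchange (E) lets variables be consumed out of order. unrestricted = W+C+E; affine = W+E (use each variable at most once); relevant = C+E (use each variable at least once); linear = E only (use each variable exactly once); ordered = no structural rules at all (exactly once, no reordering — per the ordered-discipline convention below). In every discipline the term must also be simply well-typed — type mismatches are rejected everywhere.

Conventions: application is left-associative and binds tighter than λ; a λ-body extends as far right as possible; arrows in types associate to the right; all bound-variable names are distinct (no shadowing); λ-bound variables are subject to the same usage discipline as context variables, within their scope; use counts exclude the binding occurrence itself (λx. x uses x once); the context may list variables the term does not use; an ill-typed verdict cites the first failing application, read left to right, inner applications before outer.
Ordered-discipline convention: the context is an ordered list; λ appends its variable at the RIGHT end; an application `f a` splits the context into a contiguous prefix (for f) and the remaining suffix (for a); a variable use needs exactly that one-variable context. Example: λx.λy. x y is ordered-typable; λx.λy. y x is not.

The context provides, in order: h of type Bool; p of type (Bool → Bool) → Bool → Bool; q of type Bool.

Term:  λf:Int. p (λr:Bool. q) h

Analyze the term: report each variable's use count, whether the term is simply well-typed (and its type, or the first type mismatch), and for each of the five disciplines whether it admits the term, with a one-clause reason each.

usage: h=1; p=1; q=1; f [bound]=0; r [bound]=0
use order (left to right): p, q, h
typing: well-typed at Int → Bool
ordered: ✗, f, r left unused
linear: ✗, f, r left unused
affine: ✓, at most one use each (h, p, q, f, r)
relevant: ✗, f, r left unused
unrestricted: ✓, well-typed at Int → Bool; no restrictions here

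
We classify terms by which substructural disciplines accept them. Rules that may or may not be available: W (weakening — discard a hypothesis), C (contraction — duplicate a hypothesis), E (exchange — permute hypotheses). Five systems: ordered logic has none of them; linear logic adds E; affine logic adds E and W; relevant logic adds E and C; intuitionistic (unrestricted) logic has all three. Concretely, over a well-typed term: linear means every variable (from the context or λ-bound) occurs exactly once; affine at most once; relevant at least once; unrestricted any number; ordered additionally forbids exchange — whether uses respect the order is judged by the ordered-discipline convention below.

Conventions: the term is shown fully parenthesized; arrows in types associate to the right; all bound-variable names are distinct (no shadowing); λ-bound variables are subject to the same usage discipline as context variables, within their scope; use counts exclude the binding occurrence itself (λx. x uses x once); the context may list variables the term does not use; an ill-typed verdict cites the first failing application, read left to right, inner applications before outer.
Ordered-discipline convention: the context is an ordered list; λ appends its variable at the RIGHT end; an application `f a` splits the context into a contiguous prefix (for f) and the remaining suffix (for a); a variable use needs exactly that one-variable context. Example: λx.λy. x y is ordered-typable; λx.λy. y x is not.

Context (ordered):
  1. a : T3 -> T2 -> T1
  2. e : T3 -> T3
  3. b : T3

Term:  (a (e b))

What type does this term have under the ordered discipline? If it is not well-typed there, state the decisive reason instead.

term : T2 -> T1
use counts: a: 1, e: 1, b: 1
uses in reading order: a, e, b
typing: ✓ — T2 -> T1
across the five disciplines: ordered ✓ · linear ✓ · affine ✓ · relevant ✓ · unrestricted ✓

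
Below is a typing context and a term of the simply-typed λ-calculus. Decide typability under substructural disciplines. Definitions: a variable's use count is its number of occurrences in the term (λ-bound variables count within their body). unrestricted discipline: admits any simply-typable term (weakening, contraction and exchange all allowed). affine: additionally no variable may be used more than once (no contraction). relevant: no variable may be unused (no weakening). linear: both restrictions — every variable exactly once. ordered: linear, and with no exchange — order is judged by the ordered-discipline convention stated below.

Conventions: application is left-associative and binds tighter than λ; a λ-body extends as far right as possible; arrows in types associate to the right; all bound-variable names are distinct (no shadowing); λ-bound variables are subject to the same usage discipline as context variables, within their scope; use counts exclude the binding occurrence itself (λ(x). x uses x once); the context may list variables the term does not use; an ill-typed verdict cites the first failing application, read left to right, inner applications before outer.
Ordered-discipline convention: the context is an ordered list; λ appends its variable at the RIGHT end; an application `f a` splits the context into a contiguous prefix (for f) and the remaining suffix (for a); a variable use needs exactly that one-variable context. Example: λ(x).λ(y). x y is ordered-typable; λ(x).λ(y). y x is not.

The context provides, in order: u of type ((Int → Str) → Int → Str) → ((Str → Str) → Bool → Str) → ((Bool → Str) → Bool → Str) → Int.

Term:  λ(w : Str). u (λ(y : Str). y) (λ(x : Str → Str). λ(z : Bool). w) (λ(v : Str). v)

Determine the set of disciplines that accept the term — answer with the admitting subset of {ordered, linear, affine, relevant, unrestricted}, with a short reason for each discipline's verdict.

admitting disciplines: none
use counts: u ×1, w (bound) ×1, y (bound) ×1, x (bound) ×0, z (bound) ×0, v (bound) ×1
order of uses: u, y, w, v
typing: ill-typed: a function awaiting (Int → Str) → Int → Str gets Str → Str
ordered: ✗ — a type mismatch blocks all five
linear: ✗ — the type mismatch rejects it
affine: ✗ — not simply typable
relevant: ✗ — fails simple typing
unrestricted: ✗ — a type mismatch blocks all five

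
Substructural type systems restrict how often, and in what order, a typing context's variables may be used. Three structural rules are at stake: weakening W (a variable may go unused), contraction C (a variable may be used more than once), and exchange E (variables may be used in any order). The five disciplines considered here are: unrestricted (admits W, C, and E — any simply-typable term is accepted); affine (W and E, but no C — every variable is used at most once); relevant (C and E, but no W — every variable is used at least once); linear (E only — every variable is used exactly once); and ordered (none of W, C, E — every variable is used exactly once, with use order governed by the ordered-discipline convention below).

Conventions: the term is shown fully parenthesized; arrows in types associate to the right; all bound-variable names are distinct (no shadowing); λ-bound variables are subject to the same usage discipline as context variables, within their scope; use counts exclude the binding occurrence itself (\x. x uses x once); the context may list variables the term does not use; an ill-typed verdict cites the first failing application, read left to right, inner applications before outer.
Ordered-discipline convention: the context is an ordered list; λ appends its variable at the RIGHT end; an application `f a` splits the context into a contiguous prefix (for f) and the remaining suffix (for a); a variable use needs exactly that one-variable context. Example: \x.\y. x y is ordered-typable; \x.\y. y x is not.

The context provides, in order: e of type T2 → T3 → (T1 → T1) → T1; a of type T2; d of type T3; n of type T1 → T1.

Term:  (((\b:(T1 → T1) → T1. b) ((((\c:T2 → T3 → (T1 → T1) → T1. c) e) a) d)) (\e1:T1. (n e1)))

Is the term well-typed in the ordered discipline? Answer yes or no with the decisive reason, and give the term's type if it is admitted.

yes — single-use (e, a, d, n, b, c, e1), ordered derivation ok; term : T1
variable uses: e: 1; a: 1; d: 1; n: 1; b (bound): 1; c (bound): 1; e1 (bound): 1
order of uses: b, c, e, a, d, n, e1
typing: the term checks, with type T1
all disciplines: ordered ✓ · linear ✓ · affine ✓ · relevant ✓ · unrestricted ✓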